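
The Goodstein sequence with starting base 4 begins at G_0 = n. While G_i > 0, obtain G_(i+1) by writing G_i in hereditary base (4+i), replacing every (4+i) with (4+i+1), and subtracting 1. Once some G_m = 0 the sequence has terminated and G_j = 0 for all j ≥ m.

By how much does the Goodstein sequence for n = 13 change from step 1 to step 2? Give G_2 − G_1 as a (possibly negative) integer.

step 0: 13 = 3·4 + 1; sub 5 for 4: 3·5 + 1; = 16; G_1 = 16−1 = 15
step 1: 15 = 3·5; sub 6 for 5: 3·6; = 18; G_2 = 18−1 = 17

2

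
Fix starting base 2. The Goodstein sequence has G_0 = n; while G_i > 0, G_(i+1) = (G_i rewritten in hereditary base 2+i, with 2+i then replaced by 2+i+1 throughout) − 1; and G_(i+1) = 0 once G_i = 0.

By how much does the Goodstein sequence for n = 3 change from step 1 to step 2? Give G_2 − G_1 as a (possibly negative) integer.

0

[0] 3 ≡ 2 + 1 (base 2). Lift 3: 4. −1: 3.
[1] 3 ≡ 3 (base 3). Lift 4: 4. −1: 3.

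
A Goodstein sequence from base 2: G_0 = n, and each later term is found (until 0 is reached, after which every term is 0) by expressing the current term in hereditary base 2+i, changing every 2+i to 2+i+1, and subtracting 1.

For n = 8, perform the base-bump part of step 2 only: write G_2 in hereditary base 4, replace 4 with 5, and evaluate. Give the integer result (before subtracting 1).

base 2: 8 = 2^(2 + 1); at 3: 3^(3 + 1) = 81; next = 80
base 3: 80 = 2·3^3 + 2·3^2 + 2·3 + 2; at 4: 2·4^4 + 2·4^2 + 2·4 + 2 = 554; next = 553
base 4: 553 = 2·4^4 + 2·4^2 + 2·4 + 1; at 5: 2·5^5 + 2·5^2 + 2·5 + 1 = 6311; next = 6310

6311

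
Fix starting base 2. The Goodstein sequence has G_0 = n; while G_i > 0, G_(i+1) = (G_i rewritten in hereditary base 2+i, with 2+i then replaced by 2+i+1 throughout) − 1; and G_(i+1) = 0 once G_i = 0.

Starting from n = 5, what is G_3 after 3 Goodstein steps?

467

[0] 5 ≡ 2^2 + 1 (base 2). Lift 3: 28. −1: 27.
[1] 27 ≡ 3^3 (base 3). Lift 4: 256. −1: 255.
[2] 255 ≡ 3·4^3 + 3·4^2 + 3·4 + 3 (base 4). Lift 5: 468. −1: 467.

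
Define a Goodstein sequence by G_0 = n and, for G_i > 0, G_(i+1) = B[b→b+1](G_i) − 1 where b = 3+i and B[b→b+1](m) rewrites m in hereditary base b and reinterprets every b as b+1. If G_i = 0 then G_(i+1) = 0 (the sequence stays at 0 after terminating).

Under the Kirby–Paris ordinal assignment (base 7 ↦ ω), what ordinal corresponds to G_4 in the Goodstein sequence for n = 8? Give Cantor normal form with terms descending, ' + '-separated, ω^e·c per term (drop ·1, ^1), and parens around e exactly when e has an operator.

[0] 8 ≡ 2·3 + 2 (base 3). Lift 4: 10. −1: 9.
[1] 9 ≡ 2·4 + 1 (base 4). Lift 5: 11. −1: 10.
[2] 10 ≡ 2·5 (base 5). Lift 6: 12. −1: 11.
[3] 11 ≡ 6 + 5 (base 6). Lift 7: 12. −1: 11.
[4] 11 ≡ 7 + 4 (base 7). Lift 8: 12. −1: 11.

ω + 4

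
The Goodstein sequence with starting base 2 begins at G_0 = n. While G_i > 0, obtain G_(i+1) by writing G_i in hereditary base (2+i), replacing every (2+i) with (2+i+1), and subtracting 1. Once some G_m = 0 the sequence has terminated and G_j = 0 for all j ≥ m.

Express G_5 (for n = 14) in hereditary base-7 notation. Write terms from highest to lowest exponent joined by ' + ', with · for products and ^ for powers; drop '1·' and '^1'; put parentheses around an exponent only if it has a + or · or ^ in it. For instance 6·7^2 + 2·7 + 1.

7^(7 + 1) + 5·7^5 + 5·7^4 + 5·7^3 + 5·7^2 + 5·7 + 4

G_0 = 14. HB_2(14) = 2^(2 + 1) + 2^2 + 2. Bump = 111. G_1 = 110.
G_1 = 110. HB_3(110) = 3^(3 + 1) + 3^3 + 2. Bump = 1282. G_2 = 1281.
G_2 = 1281. HB_4(1281) = 4^(4 + 1) + 4^4 + 1. Bump = 18751. G_3 = 18750.
G_3 = 18750. HB_5(18750) = 5^(5 + 1) + 5^5. Bump = 326592. G_4 = 326591.
G_4 = 326591. HB_6(326591) = 6^(6 + 1) + 5·6^5 + 5·6^4 + 5·6^3 + 5·6^2 + 5·6 + 5. Bump = 5862841. G_5 = 5862840.
G_5 = 5862840. HB_7(5862840) = 7^(7 + 1) + 5·7^5 + 5·7^4 + 5·7^3 + 5·7^2 + 5·7 + 4. Bump = 134404972. G_6 = 134404971.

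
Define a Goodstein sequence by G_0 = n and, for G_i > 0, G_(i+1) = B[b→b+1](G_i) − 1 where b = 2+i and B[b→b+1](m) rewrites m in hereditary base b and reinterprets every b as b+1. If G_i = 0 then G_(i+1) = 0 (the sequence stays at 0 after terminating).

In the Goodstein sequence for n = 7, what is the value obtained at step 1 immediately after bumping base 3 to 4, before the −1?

260

[0] 7 ≡ 2^2 + 2 + 1 (base 2). Lift 3: 31. −1: 30.
[1] 30 ≡ 3^3 + 3 (base 3). Lift 4: 260. −1: 259.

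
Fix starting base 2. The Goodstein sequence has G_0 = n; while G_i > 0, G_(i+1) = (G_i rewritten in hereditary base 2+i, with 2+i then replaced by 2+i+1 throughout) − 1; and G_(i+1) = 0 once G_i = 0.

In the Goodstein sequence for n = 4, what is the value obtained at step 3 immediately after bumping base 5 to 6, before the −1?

base 2: 4 = 2^2; at 3: 3^3 = 27; next = 26
base 3: 26 = 2·3^2 + 2·3 + 2; at 4: 2·4^2 + 2·4 + 2 = 42; next = 41
base 4: 41 = 2·4^2 + 2·4 + 1; at 5: 2·5^2 + 2·5 + 1 = 61; next = 60
base 5: 60 = 2·5^2 + 2·5; at 6: 2·6^2 + 2·6 = 84; next = 83

84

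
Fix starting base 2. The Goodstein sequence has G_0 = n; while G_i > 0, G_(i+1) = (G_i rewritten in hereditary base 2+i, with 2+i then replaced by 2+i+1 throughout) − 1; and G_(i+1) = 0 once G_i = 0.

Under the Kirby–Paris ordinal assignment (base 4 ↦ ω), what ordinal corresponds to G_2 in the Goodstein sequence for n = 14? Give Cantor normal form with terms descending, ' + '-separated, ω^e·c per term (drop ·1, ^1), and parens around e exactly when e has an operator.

G_0=14  [base 2] 2^(2 + 1) + 2^2 + 2  →[2↦3]→  3^(3 + 1) + 3^3 + 3 = 111  −1 ⇒ G_1=110
G_1=110  [base 3] 3^(3 + 1) + 3^3 + 2  →[3↦4]→  4^(4 + 1) + 4^4 + 2 = 1282  −1 ⇒ G_2=1281
G_2=1281  [base 4] 4^(4 + 1) + 4^4 + 1  →[4↦5]→  5^(5 + 1) + 5^5 + 1 = 18751  −1 ⇒ G_3=18750

ω^(ω + 1) + ω^ω + 1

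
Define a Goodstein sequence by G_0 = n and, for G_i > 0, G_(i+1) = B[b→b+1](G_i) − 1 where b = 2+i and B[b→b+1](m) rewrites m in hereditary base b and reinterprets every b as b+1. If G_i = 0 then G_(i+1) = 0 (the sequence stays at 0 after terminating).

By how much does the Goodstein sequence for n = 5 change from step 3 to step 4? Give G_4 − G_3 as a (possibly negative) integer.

base 2: 5 = 2^2 + 1; at 3: 3^3 + 1 = 28; next = 27
base 3: 27 = 3^3; at 4: 4^4 = 256; next = 255
base 4: 255 = 3·4^3 + 3·4^2 + 3·4 + 3; at 5: 3·5^3 + 3·5^2 + 3·5 + 3 = 468; next = 467
base 5: 467 = 3·5^3 + 3·5^2 + 3·5 + 2; at 6: 3·6^3 + 3·6^2 + 3·6 + 2 = 776; next = 775

308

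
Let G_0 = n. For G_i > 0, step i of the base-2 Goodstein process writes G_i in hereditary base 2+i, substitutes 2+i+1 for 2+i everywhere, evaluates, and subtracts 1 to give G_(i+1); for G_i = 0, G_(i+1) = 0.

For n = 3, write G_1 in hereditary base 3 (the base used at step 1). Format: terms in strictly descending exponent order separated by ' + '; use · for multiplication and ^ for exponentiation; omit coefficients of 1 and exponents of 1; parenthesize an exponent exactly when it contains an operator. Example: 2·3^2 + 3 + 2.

3

G_0=3  [base 2] 2 + 1  →[2↦3]→  3 + 1 = 4  −1 ⇒ G_1=3
G_1=3  [base 3] 3  →[3↦4]→  4 = 4  −1 ⇒ G_2=3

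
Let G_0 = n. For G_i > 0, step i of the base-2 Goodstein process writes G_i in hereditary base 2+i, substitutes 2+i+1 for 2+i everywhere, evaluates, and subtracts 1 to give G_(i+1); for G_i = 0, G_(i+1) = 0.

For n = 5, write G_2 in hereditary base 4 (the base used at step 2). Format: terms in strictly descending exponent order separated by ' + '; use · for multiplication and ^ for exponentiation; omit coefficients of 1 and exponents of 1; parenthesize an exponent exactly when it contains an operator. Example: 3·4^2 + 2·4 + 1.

step 0: 5 = 2^2 + 1; sub 3 for 2: 3^3 + 1; = 28; G_1 = 28−1 = 27
step 1: 27 = 3^3; sub 4 for 3: 4^4; = 256; G_2 = 256−1 = 255
step 2: 255 = 3·4^3 + 3·4^2 + 3·4 + 3; sub 5 for 4: 3·5^3 + 3·5^2 + 3·5 + 3; = 468; G_3 = 468−1 = 467

3·4^3 + 3·4^2 + 3·4 + 3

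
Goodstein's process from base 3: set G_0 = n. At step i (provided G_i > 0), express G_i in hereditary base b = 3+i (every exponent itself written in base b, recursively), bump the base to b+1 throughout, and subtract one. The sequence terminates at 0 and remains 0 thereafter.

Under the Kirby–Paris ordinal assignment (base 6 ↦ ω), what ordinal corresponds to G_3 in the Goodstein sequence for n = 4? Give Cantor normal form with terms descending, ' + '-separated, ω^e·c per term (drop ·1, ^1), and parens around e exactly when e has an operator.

4 —HB3→ 3 + 1 —bump→ 4 + 1 = 5 —(−1)→ 4
4 —HB4→ 4 —bump→ 5 = 5 —(−1)→ 4
4 —HB5→ 4 —bump→ 4 = 4 —(−1)→ 3
3 —HB6→ 3 —bump→ 3 = 3 —(−1)→ 2

3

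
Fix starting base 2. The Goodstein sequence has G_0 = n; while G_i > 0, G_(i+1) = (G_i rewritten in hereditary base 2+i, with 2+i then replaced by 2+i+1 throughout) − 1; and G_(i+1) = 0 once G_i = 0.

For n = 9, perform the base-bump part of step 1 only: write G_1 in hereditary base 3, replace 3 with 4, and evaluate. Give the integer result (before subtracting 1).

G_0 = 9. HB_2(9) = 2^(2 + 1) + 1. Bump = 82. G_1 = 81.
G_1 = 81. HB_3(81) = 3^(3 + 1). Bump = 1024. G_2 = 1023.

1024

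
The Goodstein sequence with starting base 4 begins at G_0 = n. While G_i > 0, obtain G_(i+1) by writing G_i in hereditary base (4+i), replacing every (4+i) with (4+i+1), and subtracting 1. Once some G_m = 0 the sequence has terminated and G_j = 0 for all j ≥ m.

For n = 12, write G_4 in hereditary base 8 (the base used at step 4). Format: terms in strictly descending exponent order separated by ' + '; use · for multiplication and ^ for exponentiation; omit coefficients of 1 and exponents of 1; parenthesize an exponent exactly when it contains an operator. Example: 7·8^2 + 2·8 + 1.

2·8 + 1

base 4: 12 = 3·4; at 5: 3·5 = 15; next = 14
base 5: 14 = 2·5 + 4; at 6: 2·6 + 4 = 16; next = 15
base 6: 15 = 2·6 + 3; at 7: 2·7 + 3 = 17; next = 16
base 7: 16 = 2·7 + 2; at 8: 2·8 + 2 = 18; next = 17
base 8: 17 = 2·8 + 1; at 9: 2·9 + 1 = 19; next = 18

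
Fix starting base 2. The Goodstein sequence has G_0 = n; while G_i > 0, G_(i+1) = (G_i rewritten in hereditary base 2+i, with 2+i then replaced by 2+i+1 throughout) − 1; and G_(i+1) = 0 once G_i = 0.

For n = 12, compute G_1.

12 —HB2→ 2^(2 + 1) + 2^2 —bump→ 3^(3 + 1) + 3^3 = 108 —(−1)→ 107
107 —HB3→ 3^(3 + 1) + 2·3^2 + 2·3 + 2 —bump→ 4^(4 + 1) + 2·4^2 + 2·4 + 2 = 1066 —(−1)→ 1065

107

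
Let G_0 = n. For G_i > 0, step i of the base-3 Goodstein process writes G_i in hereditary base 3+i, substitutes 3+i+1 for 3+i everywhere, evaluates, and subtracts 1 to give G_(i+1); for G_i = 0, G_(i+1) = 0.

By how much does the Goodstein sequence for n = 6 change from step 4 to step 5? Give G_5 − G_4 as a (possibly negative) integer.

0

i=0: 6 = 2·3 (b=3); 3→4: 2·4 = 8; 8−1 = 7
i=1: 7 = 4 + 3 (b=4); 4→5: 5 + 3 = 8; 8−1 = 7
i=2: 7 = 5 + 2 (b=5); 5→6: 6 + 2 = 8; 8−1 = 7
i=3: 7 = 6 + 1 (b=6); 6→7: 7 + 1 = 8; 8−1 = 7
i=4: 7 = 7 (b=7); 7→8: 8 = 8; 8−1 = 7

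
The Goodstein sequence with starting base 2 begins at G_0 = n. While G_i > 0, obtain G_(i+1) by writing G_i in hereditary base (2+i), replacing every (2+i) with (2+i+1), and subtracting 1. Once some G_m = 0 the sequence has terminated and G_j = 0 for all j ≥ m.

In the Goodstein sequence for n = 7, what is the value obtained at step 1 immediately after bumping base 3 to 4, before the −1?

i=0: 7 = 2^2 + 2 + 1 (b=2); 2→3: 3^3 + 3 + 1 = 31; 31−1 = 30
i=1: 30 = 3^3 + 3 (b=3); 3→4: 4^4 + 4 = 260; 260−1 = 259

260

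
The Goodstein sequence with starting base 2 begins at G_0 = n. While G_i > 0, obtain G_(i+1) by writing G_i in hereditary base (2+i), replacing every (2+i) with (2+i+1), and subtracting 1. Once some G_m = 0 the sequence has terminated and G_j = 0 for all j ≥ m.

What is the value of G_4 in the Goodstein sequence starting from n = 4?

i=0: 4 = 2^2 (b=2); 2→3: 3^3 = 27; 27−1 = 26
i=1: 26 = 2·3^2 + 2·3 + 2 (b=3); 3→4: 2·4^2 + 2·4 + 2 = 42; 42−1 = 41
i=2: 41 = 2·4^2 + 2·4 + 1 (b=4); 4→5: 2·5^2 + 2·5 + 1 = 61; 61−1 = 60
i=3: 60 = 2·5^2 + 2·5 (b=5); 5→6: 2·6^2 + 2·6 = 84; 84−1 = 83

83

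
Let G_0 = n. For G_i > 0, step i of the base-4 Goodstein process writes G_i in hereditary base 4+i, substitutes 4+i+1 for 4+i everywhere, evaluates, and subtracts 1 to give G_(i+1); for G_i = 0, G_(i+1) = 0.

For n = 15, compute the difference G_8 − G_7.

G_0=15  [base 4] 3·4 + 3  →[4↦5]→  3·5 + 3 = 18  −1 ⇒ G_1=17
G_1=17  [base 5] 3·5 + 2  →[5↦6]→  3·6 + 2 = 20  −1 ⇒ G_2=19
G_2=19  [base 6] 3·6 + 1  →[6↦7]→  3·7 + 1 = 22  −1 ⇒ G_3=21
G_3=21  [base 7] 3·7  →[7↦8]→  3·8 = 24  −1 ⇒ G_4=23
G_4=23  [base 8] 2·8 + 7  →[8↦9]→  2·9 + 7 = 25  −1 ⇒ G_5=24
G_5=24  [base 9] 2·9 + 6  →[9↦10]→  2·10 + 6 = 26  −1 ⇒ G_6=25
G_6=25  [base 10] 2·10 + 5  →[10↦11]→  2·11 + 5 = 27  −1 ⇒ G_7=26
G_7=26  [base 11] 2·11 + 4  →[11↦12]→  2·12 + 4 = 28  −1 ⇒ G_8=27

1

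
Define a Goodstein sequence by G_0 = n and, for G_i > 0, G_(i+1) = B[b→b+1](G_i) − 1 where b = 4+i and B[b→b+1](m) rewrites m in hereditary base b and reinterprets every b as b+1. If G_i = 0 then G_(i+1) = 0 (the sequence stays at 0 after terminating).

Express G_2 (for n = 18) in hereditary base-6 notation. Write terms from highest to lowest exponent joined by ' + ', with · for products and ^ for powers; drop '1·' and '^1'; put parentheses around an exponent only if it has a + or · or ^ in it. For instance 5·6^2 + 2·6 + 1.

(0) 18|_4 = 4^2 + 2 ↦ 5^2 + 2|_5 = 27 ⇒ 26
(1) 26|_5 = 5^2 + 1 ↦ 6^2 + 1|_6 = 37 ⇒ 36
(2) 36|_6 = 6^2 ↦ 7^2|_7 = 49 ⇒ 48

6^2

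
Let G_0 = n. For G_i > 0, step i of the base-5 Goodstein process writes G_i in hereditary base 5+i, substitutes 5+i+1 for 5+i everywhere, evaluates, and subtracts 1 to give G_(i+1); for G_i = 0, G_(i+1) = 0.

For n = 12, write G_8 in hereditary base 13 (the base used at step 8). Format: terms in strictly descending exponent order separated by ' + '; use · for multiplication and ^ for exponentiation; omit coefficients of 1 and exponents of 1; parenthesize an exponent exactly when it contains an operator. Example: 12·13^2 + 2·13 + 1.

13 + 2

i=0: 12 = 2·5 + 2 (b=5); 5→6: 2·6 + 2 = 14; 14−1 = 13
i=1: 13 = 2·6 + 1 (b=6); 6→7: 2·7 + 1 = 15; 15−1 = 14
i=2: 14 = 2·7 (b=7); 7→8: 2·8 = 16; 16−1 = 15
i=3: 15 = 8 + 7 (b=8); 8→9: 9 + 7 = 16; 16−1 = 15
i=4: 15 = 9 + 6 (b=9); 9→10: 10 + 6 = 16; 16−1 = 15
i=5: 15 = 10 + 5 (b=10); 10→11: 11 + 5 = 16; 16−1 = 15
i=6: 15 = 11 + 4 (b=11); 11→12: 12 + 4 = 16; 16−1 = 15
i=7: 15 = 12 + 3 (b=12); 12→13: 13 + 3 = 16; 16−1 = 15
i=8: 15 = 13 + 2 (b=13); 13→14: 14 + 2 = 16; 16−1 = 15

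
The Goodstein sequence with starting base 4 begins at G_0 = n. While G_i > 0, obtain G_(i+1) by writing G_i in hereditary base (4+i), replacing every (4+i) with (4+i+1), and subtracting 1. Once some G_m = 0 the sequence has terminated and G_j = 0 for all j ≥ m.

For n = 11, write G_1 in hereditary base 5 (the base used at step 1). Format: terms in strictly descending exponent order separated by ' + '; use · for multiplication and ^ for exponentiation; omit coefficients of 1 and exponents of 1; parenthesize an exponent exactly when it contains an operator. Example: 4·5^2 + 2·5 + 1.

base 4: 11 = 2·4 + 3; at 5: 2·5 + 3 = 13; next = 12
base 5: 12 = 2·5 + 2; at 6: 2·6 + 2 = 14; next = 13

2·5 + 2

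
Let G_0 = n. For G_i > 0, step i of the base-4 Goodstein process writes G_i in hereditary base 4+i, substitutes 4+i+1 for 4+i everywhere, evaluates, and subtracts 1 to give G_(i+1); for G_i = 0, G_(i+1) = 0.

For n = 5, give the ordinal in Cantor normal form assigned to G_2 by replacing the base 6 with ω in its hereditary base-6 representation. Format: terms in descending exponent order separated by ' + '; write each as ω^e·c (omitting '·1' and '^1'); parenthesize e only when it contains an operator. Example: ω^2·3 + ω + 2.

5

[0] 5 ≡ 4 + 1 (base 4). Lift 5: 6. −1: 5.
[1] 5 ≡ 5 (base 5). Lift 6: 6. −1: 5.
[2] 5 ≡ 5 (base 6). Lift 7: 5. −1: 4.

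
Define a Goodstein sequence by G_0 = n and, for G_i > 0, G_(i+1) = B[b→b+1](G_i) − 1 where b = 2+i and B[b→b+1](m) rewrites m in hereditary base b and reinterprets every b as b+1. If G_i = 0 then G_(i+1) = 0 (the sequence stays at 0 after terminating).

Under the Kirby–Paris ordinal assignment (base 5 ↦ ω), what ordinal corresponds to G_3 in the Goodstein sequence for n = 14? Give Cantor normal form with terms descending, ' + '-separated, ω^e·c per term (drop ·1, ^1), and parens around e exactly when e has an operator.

i=0: 14 = 2^(2 + 1) + 2^2 + 2 (b=2); 2→3: 3^(3 + 1) + 3^3 + 3 = 111; 111−1 = 110
i=1: 110 = 3^(3 + 1) + 3^3 + 2 (b=3); 3→4: 4^(4 + 1) + 4^4 + 2 = 1282; 1282−1 = 1281
i=2: 1281 = 4^(4 + 1) + 4^4 + 1 (b=4); 4→5: 5^(5 + 1) + 5^5 + 1 = 18751; 18751−1 = 18750
i=3: 18750 = 5^(5 + 1) + 5^5 (b=5); 5→6: 6^(6 + 1) + 6^6 = 326592; 326592−1 = 326591

ω^(ω + 1) + ω^ω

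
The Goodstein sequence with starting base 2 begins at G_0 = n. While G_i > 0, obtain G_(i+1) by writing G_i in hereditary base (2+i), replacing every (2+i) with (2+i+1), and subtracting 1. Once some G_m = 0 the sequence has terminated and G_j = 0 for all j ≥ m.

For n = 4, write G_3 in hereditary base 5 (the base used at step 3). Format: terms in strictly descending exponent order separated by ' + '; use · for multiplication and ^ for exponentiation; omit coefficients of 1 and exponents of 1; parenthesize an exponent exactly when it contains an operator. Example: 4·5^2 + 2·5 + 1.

(0) 4|_2 = 2^2 ↦ 3^3|_3 = 27 ⇒ 26
(1) 26|_3 = 2·3^2 + 2·3 + 2 ↦ 2·4^2 + 2·4 + 2|_4 = 42 ⇒ 41
(2) 41|_4 = 2·4^2 + 2·4 + 1 ↦ 2·5^2 + 2·5 + 1|_5 = 61 ⇒ 60
(3) 60|_5 = 2·5^2 + 2·5 ↦ 2·6^2 + 2·6|_6 = 84 ⇒ 83

2·5^2 + 2·5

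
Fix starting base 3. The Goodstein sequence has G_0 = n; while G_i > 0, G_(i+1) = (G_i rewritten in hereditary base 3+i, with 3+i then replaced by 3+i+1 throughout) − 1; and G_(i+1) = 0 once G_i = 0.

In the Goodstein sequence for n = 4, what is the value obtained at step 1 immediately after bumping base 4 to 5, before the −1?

5

4 —HB3→ 3 + 1 —bump→ 4 + 1 = 5 —(−1)→ 4
4 —HB4→ 4 —bump→ 5 = 5 —(−1)→ 4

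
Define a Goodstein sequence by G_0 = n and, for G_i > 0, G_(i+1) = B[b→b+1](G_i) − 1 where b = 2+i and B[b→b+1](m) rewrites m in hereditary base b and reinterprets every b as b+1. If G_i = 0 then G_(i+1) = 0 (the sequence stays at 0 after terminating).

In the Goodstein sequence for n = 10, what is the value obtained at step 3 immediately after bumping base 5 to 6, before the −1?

[0] 10 ≡ 2^(2 + 1) + 2 (base 2). Lift 3: 84. −1: 83.
[1] 83 ≡ 3^(3 + 1) + 2 (base 3). Lift 4: 1026. −1: 1025.
[2] 1025 ≡ 4^(4 + 1) + 1 (base 4). Lift 5: 15626. −1: 15625.

279936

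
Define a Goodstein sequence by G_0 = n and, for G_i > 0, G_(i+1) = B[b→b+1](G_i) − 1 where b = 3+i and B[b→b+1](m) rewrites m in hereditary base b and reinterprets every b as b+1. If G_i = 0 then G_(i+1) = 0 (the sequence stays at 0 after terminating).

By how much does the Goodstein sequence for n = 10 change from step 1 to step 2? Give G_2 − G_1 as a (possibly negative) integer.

G_0 = 10. HB_3(10) = 3^2 + 1. Bump = 17. G_1 = 16.
G_1 = 16. HB_4(16) = 4^2. Bump = 25. G_2 = 24.

8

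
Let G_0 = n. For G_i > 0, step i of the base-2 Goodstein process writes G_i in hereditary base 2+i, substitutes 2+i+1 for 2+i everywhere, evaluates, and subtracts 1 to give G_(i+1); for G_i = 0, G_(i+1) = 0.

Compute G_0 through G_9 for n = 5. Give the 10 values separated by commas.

5, 27, 255, 467, 775, 1197, 1751, 2454, 3325, 4382

G_0 = 5. HB_2(5) = 2^2 + 1. Bump = 28. G_1 = 27.
G_1 = 27. HB_3(27) = 3^3. Bump = 256. G_2 = 255.
G_2 = 255. HB_4(255) = 3·4^3 + 3·4^2 + 3·4 + 3. Bump = 468. G_3 = 467.
G_3 = 467. HB_5(467) = 3·5^3 + 3·5^2 + 3·5 + 2. Bump = 776. G_4 = 775.
G_4 = 775. HB_6(775) = 3·6^3 + 3·6^2 + 3·6 + 1. Bump = 1198. G_5 = 1197.
G_5 = 1197. HB_7(1197) = 3·7^3 + 3·7^2 + 3·7. Bump = 1752. G_6 = 1751.
G_6 = 1751. HB_8(1751) = 3·8^3 + 3·8^2 + 2·8 + 7. Bump = 2455. G_7 = 2454.
G_7 = 2454. HB_9(2454) = 3·9^3 + 3·9^2 + 2·9 + 6. Bump = 3326. G_8 = 3325.
G_8 = 3325. HB_10(3325) = 3·10^3 + 3·10^2 + 2·10 + 5. Bump = 4383. G_9 = 4382.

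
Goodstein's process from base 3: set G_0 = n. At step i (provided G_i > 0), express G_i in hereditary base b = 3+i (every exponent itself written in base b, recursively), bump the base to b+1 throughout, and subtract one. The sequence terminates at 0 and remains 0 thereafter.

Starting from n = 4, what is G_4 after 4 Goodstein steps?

4 —HB3→ 3 + 1 —bump→ 4 + 1 = 5 —(−1)→ 4
4 —HB4→ 4 —bump→ 5 = 5 —(−1)→ 4
4 —HB5→ 4 —bump→ 4 = 4 —(−1)→ 3
3 —HB6→ 3 —bump→ 3 = 3 —(−1)→ 2
2 —HB7→ 2 —bump→ 2 = 2 —(−1)→ 1

2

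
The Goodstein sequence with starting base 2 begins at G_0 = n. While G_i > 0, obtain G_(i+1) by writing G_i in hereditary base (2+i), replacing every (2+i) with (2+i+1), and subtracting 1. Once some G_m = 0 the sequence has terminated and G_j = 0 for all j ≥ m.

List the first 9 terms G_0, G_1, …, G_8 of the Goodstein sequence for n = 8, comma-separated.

8, 80, 553, 6310, 93395, 1647195, 33554571, 774841151, 20000000211

step 0: 8 = 2^(2 + 1); sub 3 for 2: 3^(3 + 1); = 81; G_1 = 81−1 = 80
step 1: 80 = 2·3^3 + 2·3^2 + 2·3 + 2; sub 4 for 3: 2·4^4 + 2·4^2 + 2·4 + 2; = 554; G_2 = 554−1 = 553
step 2: 553 = 2·4^4 + 2·4^2 + 2·4 + 1; sub 5 for 4: 2·5^5 + 2·5^2 + 2·5 + 1; = 6311; G_3 = 6311−1 = 6310
step 3: 6310 = 2·5^5 + 2·5^2 + 2·5; sub 6 for 5: 2·6^6 + 2·6^2 + 2·6; = 93396; G_4 = 93396−1 = 93395
step 4: 93395 = 2·6^6 + 2·6^2 + 6 + 5; sub 7 for 6: 2·7^7 + 2·7^2 + 7 + 5; = 1647196; G_5 = 1647196−1 = 1647195
step 5: 1647195 = 2·7^7 + 2·7^2 + 7 + 4; sub 8 for 7: 2·8^8 + 2·8^2 + 8 + 4; = 33554572; G_6 = 33554572−1 = 33554571
step 6: 33554571 = 2·8^8 + 2·8^2 + 8 + 3; sub 9 for 8: 2·9^9 + 2·9^2 + 9 + 3; = 774841152; G_7 = 774841152−1 = 774841151
step 7: 774841151 = 2·9^9 + 2·9^2 + 9 + 2; sub 10 for 9: 2·10^10 + 2·10^2 + 10 + 2; = 20000000212; G_8 = 20000000212−1 = 20000000211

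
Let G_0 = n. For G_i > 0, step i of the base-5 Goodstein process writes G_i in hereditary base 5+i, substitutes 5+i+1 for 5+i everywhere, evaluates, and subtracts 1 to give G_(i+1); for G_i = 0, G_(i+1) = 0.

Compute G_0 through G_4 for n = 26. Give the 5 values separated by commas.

(0) 26|_5 = 5^2 + 1 ↦ 6^2 + 1|_6 = 37 ⇒ 36
(1) 36|_6 = 6^2 ↦ 7^2|_7 = 49 ⇒ 48
(2) 48|_7 = 6·7 + 6 ↦ 6·8 + 6|_8 = 54 ⇒ 53
(3) 53|_8 = 6·8 + 5 ↦ 6·9 + 5|_9 = 59 ⇒ 58

26, 36, 48, 53, 58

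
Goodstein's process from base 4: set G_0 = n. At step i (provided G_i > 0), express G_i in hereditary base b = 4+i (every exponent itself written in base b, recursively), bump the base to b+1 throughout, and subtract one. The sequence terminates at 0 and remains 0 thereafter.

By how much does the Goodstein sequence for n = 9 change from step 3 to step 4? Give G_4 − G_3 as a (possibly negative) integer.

9 —HB4→ 2·4 + 1 —bump→ 2·5 + 1 = 11 —(−1)→ 10
10 —HB5→ 2·5 —bump→ 2·6 = 12 —(−1)→ 11
11 —HB6→ 6 + 5 —bump→ 7 + 5 = 12 —(−1)→ 11
11 —HB7→ 7 + 4 —bump→ 8 + 4 = 12 —(−1)→ 11

0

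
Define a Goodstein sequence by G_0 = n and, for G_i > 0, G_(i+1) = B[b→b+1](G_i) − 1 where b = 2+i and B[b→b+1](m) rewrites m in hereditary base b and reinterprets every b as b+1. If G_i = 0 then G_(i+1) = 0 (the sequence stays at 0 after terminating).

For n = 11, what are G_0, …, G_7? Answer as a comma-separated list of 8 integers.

11, 84, 1027, 15627, 279937, 5764801, 134217727, 2749609302

G_0 = 11. HB_2(11) = 2^(2 + 1) + 2 + 1. Bump = 85. G_1 = 84.
G_1 = 84. HB_3(84) = 3^(3 + 1) + 3. Bump = 1028. G_2 = 1027.
G_2 = 1027. HB_4(1027) = 4^(4 + 1) + 3. Bump = 15628. G_3 = 15627.
G_3 = 15627. HB_5(15627) = 5^(5 + 1) + 2. Bump = 279938. G_4 = 279937.
G_4 = 279937. HB_6(279937) = 6^(6 + 1) + 1. Bump = 5764802. G_5 = 5764801.
G_5 = 5764801. HB_7(5764801) = 7^(7 + 1). Bump = 134217728. G_6 = 134217727.
G_6 = 134217727. HB_8(134217727) = 7·8^8 + 7·8^7 + 7·8^6 + 7·8^5 + 7·8^4 + 7·8^3 + 7·8^2 + 7·8 + 7. Bump = 2749609303. G_7 = 2749609302.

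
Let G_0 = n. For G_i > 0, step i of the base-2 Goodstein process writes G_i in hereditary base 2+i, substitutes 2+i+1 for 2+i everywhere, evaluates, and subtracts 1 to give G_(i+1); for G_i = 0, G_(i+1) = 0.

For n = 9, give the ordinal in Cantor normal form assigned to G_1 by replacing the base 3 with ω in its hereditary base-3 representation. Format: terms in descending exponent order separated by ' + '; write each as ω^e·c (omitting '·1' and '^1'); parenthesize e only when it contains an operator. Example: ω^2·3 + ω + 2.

9 —HB2→ 2^(2 + 1) + 1 —bump→ 3^(3 + 1) + 1 = 82 —(−1)→ 81
81 —HB3→ 3^(3 + 1) —bump→ 4^(4 + 1) = 1024 —(−1)→ 1023

ω^(ω + 1)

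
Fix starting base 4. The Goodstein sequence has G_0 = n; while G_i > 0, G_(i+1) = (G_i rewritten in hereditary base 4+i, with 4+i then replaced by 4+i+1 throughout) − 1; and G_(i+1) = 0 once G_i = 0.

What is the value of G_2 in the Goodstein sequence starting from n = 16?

27

(0) 16|_4 = 4^2 ↦ 5^2|_5 = 25 ⇒ 24
(1) 24|_5 = 4·5 + 4 ↦ 4·6 + 4|_6 = 28 ⇒ 27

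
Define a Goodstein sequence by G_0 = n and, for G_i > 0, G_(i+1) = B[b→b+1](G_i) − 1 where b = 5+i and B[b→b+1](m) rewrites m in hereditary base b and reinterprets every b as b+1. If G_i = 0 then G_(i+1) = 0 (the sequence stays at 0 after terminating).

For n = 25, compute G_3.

25 —HB5→ 5^2 —bump→ 6^2 = 36 —(−1)→ 35
35 —HB6→ 5·6 + 5 —bump→ 5·7 + 5 = 40 —(−1)→ 39
39 —HB7→ 5·7 + 4 —bump→ 5·8 + 4 = 44 —(−1)→ 43

43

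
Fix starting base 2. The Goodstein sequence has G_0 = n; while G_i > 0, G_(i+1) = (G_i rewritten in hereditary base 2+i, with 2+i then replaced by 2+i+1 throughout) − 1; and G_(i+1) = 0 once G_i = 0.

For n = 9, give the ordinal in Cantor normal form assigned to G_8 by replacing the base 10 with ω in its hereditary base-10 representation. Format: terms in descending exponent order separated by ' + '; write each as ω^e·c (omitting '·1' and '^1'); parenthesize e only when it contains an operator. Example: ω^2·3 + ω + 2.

ω^ω·3 + ω^3·3 + ω^2·3 + ω·2 + 5

base 2: 9 = 2^(2 + 1) + 1; at 3: 3^(3 + 1) + 1 = 82; next = 81
base 3: 81 = 3^(3 + 1); at 4: 4^(4 + 1) = 1024; next = 1023
base 4: 1023 = 3·4^4 + 3·4^3 + 3·4^2 + 3·4 + 3; at 5: 3·5^5 + 3·5^3 + 3·5^2 + 3·5 + 3 = 9843; next = 9842
base 5: 9842 = 3·5^5 + 3·5^3 + 3·5^2 + 3·5 + 2; at 6: 3·6^6 + 3·6^3 + 3·6^2 + 3·6 + 2 = 140744; next = 140743
base 6: 140743 = 3·6^6 + 3·6^3 + 3·6^2 + 3·6 + 1; at 7: 3·7^7 + 3·7^3 + 3·7^2 + 3·7 + 1 = 2471827; next = 2471826
base 7: 2471826 = 3·7^7 + 3·7^3 + 3·7^2 + 3·7; at 8: 3·8^8 + 3·8^3 + 3·8^2 + 3·8 = 50333400; next = 50333399
base 8: 50333399 = 3·8^8 + 3·8^3 + 3·8^2 + 2·8 + 7; at 9: 3·9^9 + 3·9^3 + 3·9^2 + 2·9 + 7 = 1162263922; next = 1162263921
base 9: 1162263921 = 3·9^9 + 3·9^3 + 3·9^2 + 2·9 + 6; at 10: 3·10^10 + 3·10^3 + 3·10^2 + 2·10 + 6 = 30000003326; next = 30000003325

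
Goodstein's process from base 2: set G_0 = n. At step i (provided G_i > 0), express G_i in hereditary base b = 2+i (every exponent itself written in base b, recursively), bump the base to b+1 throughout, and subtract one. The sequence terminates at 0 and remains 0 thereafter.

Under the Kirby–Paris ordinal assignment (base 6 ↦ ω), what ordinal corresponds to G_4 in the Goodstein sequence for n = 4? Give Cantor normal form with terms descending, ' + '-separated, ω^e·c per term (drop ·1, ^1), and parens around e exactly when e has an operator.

(0) 4|_2 = 2^2 ↦ 3^3|_3 = 27 ⇒ 26
(1) 26|_3 = 2·3^2 + 2·3 + 2 ↦ 2·4^2 + 2·4 + 2|_4 = 42 ⇒ 41
(2) 41|_4 = 2·4^2 + 2·4 + 1 ↦ 2·5^2 + 2·5 + 1|_5 = 61 ⇒ 60
(3) 60|_5 = 2·5^2 + 2·5 ↦ 2·6^2 + 2·6|_6 = 84 ⇒ 83
(4) 83|_6 = 2·6^2 + 6 + 5 ↦ 2·7^2 + 7 + 5|_7 = 110 ⇒ 109

ω^2·2 + ω + 5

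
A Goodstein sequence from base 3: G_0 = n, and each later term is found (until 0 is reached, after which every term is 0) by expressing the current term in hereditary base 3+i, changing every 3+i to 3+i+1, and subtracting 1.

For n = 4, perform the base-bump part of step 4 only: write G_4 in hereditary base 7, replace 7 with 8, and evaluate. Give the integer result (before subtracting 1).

2

base 3: 4 = 3 + 1; at 4: 4 + 1 = 5; next = 4
base 4: 4 = 4; at 5: 5 = 5; next = 4
base 5: 4 = 4; at 6: 4 = 4; next = 3
base 6: 3 = 3; at 7: 3 = 3; next = 2
base 7: 2 = 2; at 8: 2 = 2; next = 1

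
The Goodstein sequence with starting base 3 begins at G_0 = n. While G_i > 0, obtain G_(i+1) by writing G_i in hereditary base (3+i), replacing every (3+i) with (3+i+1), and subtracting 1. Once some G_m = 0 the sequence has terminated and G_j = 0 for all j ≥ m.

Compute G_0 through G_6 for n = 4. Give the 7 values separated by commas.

4, 4, 4, 3, 2, 1, 0

G_0 = 4. HB_3(4) = 3 + 1. Bump = 5. G_1 = 4.
G_1 = 4. HB_4(4) = 4. Bump = 5. G_2 = 4.
G_2 = 4. HB_5(4) = 4. Bump = 4. G_3 = 3.
G_3 = 3. HB_6(3) = 3. Bump = 3. G_4 = 2.
G_4 = 2. HB_7(2) = 2. Bump = 2. G_5 = 1.
G_5 = 1. HB_8(1) = 1. Bump = 1. G_6 = 0.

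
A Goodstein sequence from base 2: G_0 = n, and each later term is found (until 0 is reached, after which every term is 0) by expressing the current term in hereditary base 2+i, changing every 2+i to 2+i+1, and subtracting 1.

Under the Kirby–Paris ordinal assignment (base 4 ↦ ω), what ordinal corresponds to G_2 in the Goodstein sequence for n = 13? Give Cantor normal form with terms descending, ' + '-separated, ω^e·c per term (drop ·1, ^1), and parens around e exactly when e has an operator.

ω^(ω + 1) + ω^3·3 + ω^2·3 + ω·3 + 3

G_0 = 13. HB_2(13) = 2^(2 + 1) + 2^2 + 1. Bump = 109. G_1 = 108.
G_1 = 108. HB_3(108) = 3^(3 + 1) + 3^3. Bump = 1280. G_2 = 1279.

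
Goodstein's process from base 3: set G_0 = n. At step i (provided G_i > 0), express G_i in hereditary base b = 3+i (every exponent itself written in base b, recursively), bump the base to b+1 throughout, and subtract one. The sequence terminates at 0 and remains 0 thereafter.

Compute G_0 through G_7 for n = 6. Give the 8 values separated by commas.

6, 7, 7, 7, 7, 7, 6, 5

(0) 6|_3 = 2·3 ↦ 2·4|_4 = 8 ⇒ 7
(1) 7|_4 = 4 + 3 ↦ 5 + 3|_5 = 8 ⇒ 7
(2) 7|_5 = 5 + 2 ↦ 6 + 2|_6 = 8 ⇒ 7
(3) 7|_6 = 6 + 1 ↦ 7 + 1|_7 = 8 ⇒ 7
(4) 7|_7 = 7 ↦ 8|_8 = 8 ⇒ 7
(5) 7|_8 = 7 ↦ 7|_9 = 7 ⇒ 6
(6) 6|_9 = 6 ↦ 6|_10 = 6 ⇒ 5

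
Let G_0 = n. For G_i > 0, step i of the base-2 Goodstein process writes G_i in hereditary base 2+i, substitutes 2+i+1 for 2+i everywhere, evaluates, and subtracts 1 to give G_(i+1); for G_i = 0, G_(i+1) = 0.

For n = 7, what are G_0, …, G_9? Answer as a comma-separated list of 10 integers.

7, 30, 259, 3127, 46657, 823543, 16777215, 37665879, 77777775, 150051213

[0] 7 ≡ 2^2 + 2 + 1 (base 2). Lift 3: 31. −1: 30.
[1] 30 ≡ 3^3 + 3 (base 3). Lift 4: 260. −1: 259.
[2] 259 ≡ 4^4 + 3 (base 4). Lift 5: 3128. −1: 3127.
[3] 3127 ≡ 5^5 + 2 (base 5). Lift 6: 46658. −1: 46657.
[4] 46657 ≡ 6^6 + 1 (base 6). Lift 7: 823544. −1: 823543.
[5] 823543 ≡ 7^7 (base 7). Lift 8: 16777216. −1: 16777215.
[6] 16777215 ≡ 7·8^7 + 7·8^6 + 7·8^5 + 7·8^4 + 7·8^3 + 7·8^2 + 7·8 + 7 (base 8). Lift 9: 37665880. −1: 37665879.
[7] 37665879 ≡ 7·9^7 + 7·9^6 + 7·9^5 + 7·9^4 + 7·9^3 + 7·9^2 + 7·9 + 6 (base 9). Lift 10: 77777776. −1: 77777775.
[8] 77777775 ≡ 7·10^7 + 7·10^6 + 7·10^5 + 7·10^4 + 7·10^3 + 7·10^2 + 7·10 + 5 (base 10). Lift 11: 150051214. −1: 150051213.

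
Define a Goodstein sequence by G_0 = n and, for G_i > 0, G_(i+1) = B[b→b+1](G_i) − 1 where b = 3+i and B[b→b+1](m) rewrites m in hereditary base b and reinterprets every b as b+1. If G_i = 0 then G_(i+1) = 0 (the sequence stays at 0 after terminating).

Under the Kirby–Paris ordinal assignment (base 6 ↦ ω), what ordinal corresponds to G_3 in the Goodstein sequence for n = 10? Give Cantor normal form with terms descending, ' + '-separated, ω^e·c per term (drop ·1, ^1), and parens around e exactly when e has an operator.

i=0: 10 = 3^2 + 1 (b=3); 3→4: 4^2 + 1 = 17; 17−1 = 16
i=1: 16 = 4^2 (b=4); 4→5: 5^2 = 25; 25−1 = 24
i=2: 24 = 4·5 + 4 (b=5); 5→6: 4·6 + 4 = 28; 28−1 = 27

ω·4 + 3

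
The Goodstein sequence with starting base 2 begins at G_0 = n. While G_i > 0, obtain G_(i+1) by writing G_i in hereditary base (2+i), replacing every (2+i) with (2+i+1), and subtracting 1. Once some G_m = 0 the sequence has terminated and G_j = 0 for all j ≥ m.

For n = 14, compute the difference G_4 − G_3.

307841

(0) 14|_2 = 2^(2 + 1) + 2^2 + 2 ↦ 3^(3 + 1) + 3^3 + 3|_3 = 111 ⇒ 110
(1) 110|_3 = 3^(3 + 1) + 3^3 + 2 ↦ 4^(4 + 1) + 4^4 + 2|_4 = 1282 ⇒ 1281
(2) 1281|_4 = 4^(4 + 1) + 4^4 + 1 ↦ 5^(5 + 1) + 5^5 + 1|_5 = 18751 ⇒ 18750
(3) 18750|_5 = 5^(5 + 1) + 5^5 ↦ 6^(6 + 1) + 6^6|_6 = 326592 ⇒ 326591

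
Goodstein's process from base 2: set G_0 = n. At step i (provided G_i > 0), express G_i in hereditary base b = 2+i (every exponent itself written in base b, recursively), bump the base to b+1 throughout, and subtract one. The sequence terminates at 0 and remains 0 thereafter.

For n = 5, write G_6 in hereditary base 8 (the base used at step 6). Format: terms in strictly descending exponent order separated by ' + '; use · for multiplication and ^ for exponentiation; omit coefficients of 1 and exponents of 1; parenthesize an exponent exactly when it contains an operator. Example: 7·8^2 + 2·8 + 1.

step 0: 5 = 2^2 + 1; sub 3 for 2: 3^3 + 1; = 28; G_1 = 28−1 = 27
step 1: 27 = 3^3; sub 4 for 3: 4^4; = 256; G_2 = 256−1 = 255
step 2: 255 = 3·4^3 + 3·4^2 + 3·4 + 3; sub 5 for 4: 3·5^3 + 3·5^2 + 3·5 + 3; = 468; G_3 = 468−1 = 467
step 3: 467 = 3·5^3 + 3·5^2 + 3·5 + 2; sub 6 for 5: 3·6^3 + 3·6^2 + 3·6 + 2; = 776; G_4 = 776−1 = 775
step 4: 775 = 3·6^3 + 3·6^2 + 3·6 + 1; sub 7 for 6: 3·7^3 + 3·7^2 + 3·7 + 1; = 1198; G_5 = 1198−1 = 1197
step 5: 1197 = 3·7^3 + 3·7^2 + 3·7; sub 8 for 7: 3·8^3 + 3·8^2 + 3·8; = 1752; G_6 = 1752−1 = 1751
step 6: 1751 = 3·8^3 + 3·8^2 + 2·8 + 7; sub 9 for 8: 3·9^3 + 3·9^2 + 2·9 + 7; = 2455; G_7 = 2455−1 = 2454

3·8^3 + 3·8^2 + 2·8 + 7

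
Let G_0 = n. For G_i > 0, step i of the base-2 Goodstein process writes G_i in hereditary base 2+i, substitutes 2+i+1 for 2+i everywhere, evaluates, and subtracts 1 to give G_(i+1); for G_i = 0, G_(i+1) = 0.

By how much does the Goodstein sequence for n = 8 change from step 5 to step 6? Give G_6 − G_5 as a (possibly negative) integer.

8 —HB2→ 2^(2 + 1) —bump→ 3^(3 + 1) = 81 —(−1)→ 80
80 —HB3→ 2·3^3 + 2·3^2 + 2·3 + 2 —bump→ 2·4^4 + 2·4^2 + 2·4 + 2 = 554 —(−1)→ 553
553 —HB4→ 2·4^4 + 2·4^2 + 2·4 + 1 —bump→ 2·5^5 + 2·5^2 + 2·5 + 1 = 6311 —(−1)→ 6310
6310 —HB5→ 2·5^5 + 2·5^2 + 2·5 —bump→ 2·6^6 + 2·6^2 + 2·6 = 93396 —(−1)→ 93395
93395 —HB6→ 2·6^6 + 2·6^2 + 6 + 5 —bump→ 2·7^7 + 2·7^2 + 7 + 5 = 1647196 —(−1)→ 1647195
1647195 —HB7→ 2·7^7 + 2·7^2 + 7 + 4 —bump→ 2·8^8 + 2·8^2 + 8 + 4 = 33554572 —(−1)→ 33554571

31907376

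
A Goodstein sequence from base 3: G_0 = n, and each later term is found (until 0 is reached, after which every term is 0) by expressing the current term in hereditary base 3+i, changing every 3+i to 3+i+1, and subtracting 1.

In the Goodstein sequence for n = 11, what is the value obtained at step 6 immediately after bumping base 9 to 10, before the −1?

52

base 3: 11 = 3^2 + 2; at 4: 4^2 + 2 = 18; next = 17
base 4: 17 = 4^2 + 1; at 5: 5^2 + 1 = 26; next = 25
base 5: 25 = 5^2; at 6: 6^2 = 36; next = 35
base 6: 35 = 5·6 + 5; at 7: 5·7 + 5 = 40; next = 39
base 7: 39 = 5·7 + 4; at 8: 5·8 + 4 = 44; next = 43
base 8: 43 = 5·8 + 3; at 9: 5·9 + 3 = 48; next = 47
base 9: 47 = 5·9 + 2; at 10: 5·10 + 2 = 52; next = 51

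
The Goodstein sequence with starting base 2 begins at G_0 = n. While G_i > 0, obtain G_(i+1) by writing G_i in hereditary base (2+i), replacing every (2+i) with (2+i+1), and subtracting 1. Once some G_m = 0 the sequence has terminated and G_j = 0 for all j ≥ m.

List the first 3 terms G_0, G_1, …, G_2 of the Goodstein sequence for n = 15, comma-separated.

[0] 15 ≡ 2^(2 + 1) + 2^2 + 2 + 1 (base 2). Lift 3: 112. −1: 111.
[1] 111 ≡ 3^(3 + 1) + 3^3 + 3 (base 3). Lift 4: 1284. −1: 1283.

15, 111, 1283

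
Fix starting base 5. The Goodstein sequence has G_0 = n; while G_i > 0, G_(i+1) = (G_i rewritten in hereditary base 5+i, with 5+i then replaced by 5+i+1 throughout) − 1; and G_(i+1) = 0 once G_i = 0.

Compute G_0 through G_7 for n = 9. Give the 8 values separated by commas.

i=0: 9 = 5 + 4 (b=5); 5→6: 6 + 4 = 10; 10−1 = 9
i=1: 9 = 6 + 3 (b=6); 6→7: 7 + 3 = 10; 10−1 = 9
i=2: 9 = 7 + 2 (b=7); 7→8: 8 + 2 = 10; 10−1 = 9
i=3: 9 = 8 + 1 (b=8); 8→9: 9 + 1 = 10; 10−1 = 9
i=4: 9 = 9 (b=9); 9→10: 10 = 10; 10−1 = 9
i=5: 9 = 9 (b=10); 10→11: 9 = 9; 9−1 = 8
i=6: 8 = 8 (b=11); 11→12: 8 = 8; 8−1 = 7

9, 9, 9, 9, 9, 9, 8, 7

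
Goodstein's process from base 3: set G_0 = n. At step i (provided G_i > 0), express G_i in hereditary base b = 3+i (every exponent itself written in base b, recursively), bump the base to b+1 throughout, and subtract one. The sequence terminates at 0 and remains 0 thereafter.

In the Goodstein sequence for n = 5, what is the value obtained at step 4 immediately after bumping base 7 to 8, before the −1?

4

[0] 5 ≡ 3 + 2 (base 3). Lift 4: 6. −1: 5.
[1] 5 ≡ 4 + 1 (base 4). Lift 5: 6. −1: 5.
[2] 5 ≡ 5 (base 5). Lift 6: 6. −1: 5.
[3] 5 ≡ 5 (base 6). Lift 7: 5. −1: 4.
[4] 4 ≡ 4 (base 7). Lift 8: 4. −1: 3.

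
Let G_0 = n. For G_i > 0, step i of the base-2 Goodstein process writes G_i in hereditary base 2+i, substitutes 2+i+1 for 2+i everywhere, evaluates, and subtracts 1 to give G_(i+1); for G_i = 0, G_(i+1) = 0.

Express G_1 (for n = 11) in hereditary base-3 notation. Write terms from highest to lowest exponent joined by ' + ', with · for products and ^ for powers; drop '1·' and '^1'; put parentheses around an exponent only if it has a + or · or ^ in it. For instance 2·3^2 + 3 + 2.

(0) 11|_2 = 2^(2 + 1) + 2 + 1 ↦ 3^(3 + 1) + 3 + 1|_3 = 85 ⇒ 84
(1) 84|_3 = 3^(3 + 1) + 3 ↦ 4^(4 + 1) + 4|_4 = 1028 ⇒ 1027

3^(3 + 1) + 3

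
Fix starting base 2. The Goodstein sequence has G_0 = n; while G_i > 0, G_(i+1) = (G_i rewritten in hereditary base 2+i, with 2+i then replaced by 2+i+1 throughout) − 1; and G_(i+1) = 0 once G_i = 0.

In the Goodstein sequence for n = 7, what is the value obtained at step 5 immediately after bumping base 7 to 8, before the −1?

G_0=7  [base 2] 2^2 + 2 + 1  →[2↦3]→  3^3 + 3 + 1 = 31  −1 ⇒ G_1=30
G_1=30  [base 3] 3^3 + 3  →[3↦4]→  4^4 + 4 = 260  −1 ⇒ G_2=259
G_2=259  [base 4] 4^4 + 3  →[4↦5]→  5^5 + 3 = 3128  −1 ⇒ G_3=3127
G_3=3127  [base 5] 5^5 + 2  →[5↦6]→  6^6 + 2 = 46658  −1 ⇒ G_4=46657
G_4=46657  [base 6] 6^6 + 1  →[6↦7]→  7^7 + 1 = 823544  −1 ⇒ G_5=823543
G_5=823543  [base 7] 7^7  →[7↦8]→  8^8 = 16777216  −1 ⇒ G_6=16777215

16777216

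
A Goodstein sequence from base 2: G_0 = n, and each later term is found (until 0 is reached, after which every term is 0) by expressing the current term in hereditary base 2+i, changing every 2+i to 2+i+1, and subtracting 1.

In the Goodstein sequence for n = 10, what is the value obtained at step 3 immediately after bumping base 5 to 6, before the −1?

G_0 = 10. HB_2(10) = 2^(2 + 1) + 2. Bump = 84. G_1 = 83.
G_1 = 83. HB_3(83) = 3^(3 + 1) + 2. Bump = 1026. G_2 = 1025.
G_2 = 1025. HB_4(1025) = 4^(4 + 1) + 1. Bump = 15626. G_3 = 15625.
G_3 = 15625. HB_5(15625) = 5^(5 + 1). Bump = 279936. G_4 = 279935.

279936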